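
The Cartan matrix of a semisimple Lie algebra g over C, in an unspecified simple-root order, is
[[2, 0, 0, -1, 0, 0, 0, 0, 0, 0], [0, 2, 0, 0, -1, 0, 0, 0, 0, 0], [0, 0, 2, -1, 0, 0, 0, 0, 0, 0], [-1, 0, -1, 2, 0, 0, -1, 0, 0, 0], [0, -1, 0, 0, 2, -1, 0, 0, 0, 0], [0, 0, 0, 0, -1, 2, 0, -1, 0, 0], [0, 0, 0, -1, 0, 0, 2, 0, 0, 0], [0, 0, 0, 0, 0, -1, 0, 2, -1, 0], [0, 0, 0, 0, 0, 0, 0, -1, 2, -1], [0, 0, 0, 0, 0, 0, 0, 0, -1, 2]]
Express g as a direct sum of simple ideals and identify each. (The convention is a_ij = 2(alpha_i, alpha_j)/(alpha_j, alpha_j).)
The diagram associated to this matrix has two connected components: the simple roots {alpha_2, alpha_5, alpha_6, alpha_8, alpha_9, alpha_10} form a chain of 6 nodes with single edges (A_6), and {alpha_1, alpha_3, alpha_4, alpha_7} form a chain of 2 nodes with a fork of two nodes at one end (D_4). A semisimple Lie algebra decomposes uniquely as the direct sum of simple ideals, one per connected component of its Dynkin diagram, so g ≅ A_6 ⊕ D_4 (dimension 48 + 28 = 76).

A_6 ⊕ D_4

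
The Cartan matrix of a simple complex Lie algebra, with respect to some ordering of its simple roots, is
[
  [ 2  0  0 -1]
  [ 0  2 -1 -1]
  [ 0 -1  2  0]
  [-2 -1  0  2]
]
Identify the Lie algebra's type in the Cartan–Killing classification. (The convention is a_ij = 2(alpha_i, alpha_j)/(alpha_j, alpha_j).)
The matrix has rank 4 with 2's on the diagonal. Reading the off-diagonal entries as Dynkin edges (a single edge where a_ij = a_ji = -1; a double or triple edge where a_ij * a_ji = 2 or 3), the diagram is a chain of 4 nodes with a double edge at one end; the terminal node there is the unique short simple root (B_4). One simple-root ordering that puts it in standard form is (alpha_3, alpha_2, alpha_4, alpha_1). So the algebra is type B_4, i.e. so(9).

B_4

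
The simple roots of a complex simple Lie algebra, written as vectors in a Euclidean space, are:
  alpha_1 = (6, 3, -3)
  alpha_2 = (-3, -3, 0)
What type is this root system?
G_2

Compute the Cartan integers a_ij = 2(alpha_i, alpha_j)/(alpha_j, alpha_j); the resulting 2x2 Cartan matrix is
[[2, -3], [-1, 2]].
The roots have two lengths (squared-length ratio 3:1); the short ones are alpha_{2}. The associated Dynkin diagram is two nodes joined by a triple edge (G_2), so the type is G_2.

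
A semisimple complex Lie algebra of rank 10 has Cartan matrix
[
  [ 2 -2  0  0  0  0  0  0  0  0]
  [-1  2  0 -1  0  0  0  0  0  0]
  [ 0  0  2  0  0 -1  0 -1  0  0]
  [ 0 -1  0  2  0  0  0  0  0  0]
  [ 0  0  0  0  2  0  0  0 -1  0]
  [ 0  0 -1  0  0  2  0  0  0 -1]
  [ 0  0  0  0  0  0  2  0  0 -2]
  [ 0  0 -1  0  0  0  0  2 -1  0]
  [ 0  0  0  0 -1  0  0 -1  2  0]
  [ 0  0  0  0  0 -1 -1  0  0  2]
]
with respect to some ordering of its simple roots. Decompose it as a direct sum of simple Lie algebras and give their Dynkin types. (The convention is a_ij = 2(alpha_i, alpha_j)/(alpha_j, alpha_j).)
The diagram associated to this matrix has two connected components: the simple roots {alpha_1, alpha_2, alpha_4} form a chain of 3 nodes with a double edge at one end; the terminal node there is the unique long simple root (C_3), and {alpha_3, alpha_5, alpha_6, alpha_7, alpha_8, alpha_9, alpha_10} form a chain of 7 nodes with a double edge at one end; the terminal node there is the unique long simple root (C_7). A semisimple Lie algebra decomposes uniquely as the direct sum of simple ideals, one per connected component of its Dynkin diagram, so g ≅ C_3 ⊕ C_7 (dimension 21 + 105 = 126).

type C_3 + type C_7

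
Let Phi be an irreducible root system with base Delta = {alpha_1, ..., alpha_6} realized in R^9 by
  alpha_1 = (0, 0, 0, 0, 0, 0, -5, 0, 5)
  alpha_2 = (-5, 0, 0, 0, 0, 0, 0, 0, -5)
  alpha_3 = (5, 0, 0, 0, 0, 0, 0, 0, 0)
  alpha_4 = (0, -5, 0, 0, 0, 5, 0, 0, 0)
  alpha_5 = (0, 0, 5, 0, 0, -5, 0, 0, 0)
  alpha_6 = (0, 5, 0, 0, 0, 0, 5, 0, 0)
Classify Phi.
Compute the Cartan integers a_ij = 2(alpha_i, alpha_j)/(alpha_j, alpha_j); the resulting 6x6 Cartan matrix is
[[2, -1, 0, 0, 0, -1], [-1, 2, -2, 0, 0, 0], [0, -1, 2, 0, 0, 0], [0, 0, 0, 2, -1, -1], [0, 0, 0, -1, 2, 0], [-1, 0, 0, -1, 0, 2]].
The roots have two lengths (squared-length ratio 2:1); the short ones are alpha_{3}. The associated Dynkin diagram is a chain of 6 nodes with a double edge at one end; the terminal node there is the unique short simple root (B_6), so the type is B_6 (the algebra so(13)).

B6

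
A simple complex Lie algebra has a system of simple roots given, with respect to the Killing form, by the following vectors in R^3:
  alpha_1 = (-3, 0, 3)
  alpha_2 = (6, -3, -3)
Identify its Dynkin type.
Compute the Cartan integers a_ij = 2(alpha_i, alpha_j)/(alpha_j, alpha_j); the resulting 2x2 Cartan matrix is
[[2, -1], [-3, 2]].
The roots have two lengths (squared-length ratio 3:1); the short ones are alpha_{1}. The associated Dynkin diagram is two nodes joined by a triple edge (G_2), so the type is G_2.

G_2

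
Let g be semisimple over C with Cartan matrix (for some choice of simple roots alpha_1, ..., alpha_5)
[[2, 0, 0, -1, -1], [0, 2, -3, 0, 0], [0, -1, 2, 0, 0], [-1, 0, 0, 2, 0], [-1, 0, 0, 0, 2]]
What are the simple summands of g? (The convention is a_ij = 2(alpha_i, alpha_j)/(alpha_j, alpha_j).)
A_3 + G_2

The diagram associated to this matrix has two connected components: the simple roots {alpha_1, alpha_4, alpha_5} form a chain of 3 nodes with single edges (A_3), and {alpha_2, alpha_3} form two nodes joined by a triple edge (G_2). A semisimple Lie algebra decomposes uniquely as the direct sum of simple ideals, one per connected component of its Dynkin diagram, so g ≅ A_3 ⊕ G_2 (dimension 15 + 14 = 29).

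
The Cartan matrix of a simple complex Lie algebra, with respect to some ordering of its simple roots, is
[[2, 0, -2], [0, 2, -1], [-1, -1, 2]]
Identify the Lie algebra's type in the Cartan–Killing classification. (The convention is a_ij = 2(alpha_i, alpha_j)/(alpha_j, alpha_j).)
The matrix has rank 3 with 2's on the diagonal. Reading the off-diagonal entries as Dynkin edges (a single edge where a_ij = a_ji = -1; a double or triple edge where a_ij * a_ji = 2 or 3), the diagram is a chain of 3 nodes with a double edge at one end; the terminal node there is the unique long simple root (C_3). One simple-root ordering that puts it in standard form is (alpha_2, alpha_3, alpha_1). So the algebra is type C_3, i.e. sp(6).

C_3 (sp(6))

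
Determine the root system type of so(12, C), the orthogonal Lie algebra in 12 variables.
This is so(12) with 12 even, which has dimension 12(12-1)/2 = 66 and rank 12/2 = 6. In the classification of classical Lie algebras, the orthogonal algebra so(2n) in an even number of variables has type D_n; here n = 6, so the Dynkin diagram is a chain of 4 nodes with a fork of two nodes at one end (D_6). Hence the type is D_6.

D_6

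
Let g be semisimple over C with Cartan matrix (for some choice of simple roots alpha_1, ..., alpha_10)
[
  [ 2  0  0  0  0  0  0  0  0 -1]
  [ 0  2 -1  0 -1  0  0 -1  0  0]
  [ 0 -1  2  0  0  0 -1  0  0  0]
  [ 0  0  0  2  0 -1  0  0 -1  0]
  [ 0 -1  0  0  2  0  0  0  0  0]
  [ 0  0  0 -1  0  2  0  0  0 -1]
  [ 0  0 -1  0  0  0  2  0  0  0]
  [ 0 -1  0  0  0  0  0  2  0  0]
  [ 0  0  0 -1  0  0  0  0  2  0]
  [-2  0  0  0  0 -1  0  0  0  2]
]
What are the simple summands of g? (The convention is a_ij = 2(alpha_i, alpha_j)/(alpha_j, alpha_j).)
The diagram associated to this matrix has two connected components: the simple roots {alpha_1, alpha_4, alpha_6, alpha_9, alpha_10} form a chain of 5 nodes with a double edge at one end; the terminal node there is the unique short simple root (B_5), and {alpha_2, alpha_3, alpha_5, alpha_7, alpha_8} form a chain of 3 nodes with a fork of two nodes at one end (D_5). A semisimple Lie algebra decomposes uniquely as the direct sum of simple ideals, one per connected component of its Dynkin diagram, so g ≅ B_5 ⊕ D_5 (dimension 55 + 45 = 100).

type B_5 + type D_5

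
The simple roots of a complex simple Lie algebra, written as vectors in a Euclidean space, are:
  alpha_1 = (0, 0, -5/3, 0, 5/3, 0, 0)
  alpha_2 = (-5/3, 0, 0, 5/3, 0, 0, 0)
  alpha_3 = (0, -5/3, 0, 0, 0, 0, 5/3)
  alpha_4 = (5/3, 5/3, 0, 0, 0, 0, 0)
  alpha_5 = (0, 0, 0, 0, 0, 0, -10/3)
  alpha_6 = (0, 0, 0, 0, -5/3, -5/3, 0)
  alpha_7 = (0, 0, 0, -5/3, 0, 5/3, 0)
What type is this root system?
Compute the Cartan integers a_ij = 2(alpha_i, alpha_j)/(alpha_j, alpha_j); the resulting 7x7 Cartan matrix is
[[2, 0, 0, 0, 0, -1, 0], [0, 2, 0, -1, 0, 0, -1], [0, 0, 2, -1, -1, 0, 0], [0, -1, -1, 2, 0, 0, 0], [0, 0, -2, 0, 2, 0, 0], [-1, 0, 0, 0, 0, 2, -1], [0, -1, 0, 0, 0, -1, 2]].
The roots have two lengths (squared-length ratio 2:1); the short ones are alpha_{1,2,3,4,6,7}. The associated Dynkin diagram is a chain of 7 nodes with a double edge at one end; the terminal node there is the unique long simple root (C_7), so the type is C_7 (the algebra sp(14)).

type C_7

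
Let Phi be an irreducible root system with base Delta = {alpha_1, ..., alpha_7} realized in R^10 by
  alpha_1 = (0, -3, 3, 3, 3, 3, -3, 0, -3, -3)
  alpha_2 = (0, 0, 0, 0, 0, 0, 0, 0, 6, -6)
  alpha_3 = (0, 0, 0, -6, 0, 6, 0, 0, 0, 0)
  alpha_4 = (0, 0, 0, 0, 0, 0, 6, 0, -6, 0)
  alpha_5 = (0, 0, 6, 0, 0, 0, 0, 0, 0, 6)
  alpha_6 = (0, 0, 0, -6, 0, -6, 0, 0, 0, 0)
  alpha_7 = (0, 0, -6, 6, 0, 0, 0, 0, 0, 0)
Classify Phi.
Compute the Cartan integers a_ij = 2(alpha_i, alpha_j)/(alpha_j, alpha_j); the resulting 7x7 Cartan matrix is
[[2, 0, 0, 0, 0, -1, 0], [0, 2, 0, -1, -1, 0, 0], [0, 0, 2, 0, 0, 0, -1], [0, -1, 0, 2, 0, 0, 0], [0, -1, 0, 0, 2, 0, -1], [-1, 0, 0, 0, 0, 2, -1], [0, 0, -1, 0, -1, -1, 2]].
All simple roots have the same length, so the diagram is simply laced. The associated Dynkin diagram is a chain of 6 nodes with one extra node attached to the third node from one end (E_7), so the type is E_7.

type E_7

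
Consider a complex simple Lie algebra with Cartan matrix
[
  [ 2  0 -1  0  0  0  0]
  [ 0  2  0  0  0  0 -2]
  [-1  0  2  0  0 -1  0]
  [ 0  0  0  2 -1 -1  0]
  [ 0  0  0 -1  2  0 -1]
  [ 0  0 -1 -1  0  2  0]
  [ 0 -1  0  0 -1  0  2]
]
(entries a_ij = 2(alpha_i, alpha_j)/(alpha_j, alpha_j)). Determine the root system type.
C7

The matrix has rank 7 with 2's on the diagonal. Reading the off-diagonal entries as Dynkin edges (a single edge where a_ij = a_ji = -1; a double or triple edge where a_ij * a_ji = 2 or 3), the diagram is a chain of 7 nodes with a double edge at one end; the terminal node there is the unique long simple root (C_7). One simple-root ordering that puts it in standard form is (alpha_1, alpha_3, alpha_6, alpha_4, alpha_5, alpha_7, alpha_2). So the algebra is type C_7, i.e. sp(14).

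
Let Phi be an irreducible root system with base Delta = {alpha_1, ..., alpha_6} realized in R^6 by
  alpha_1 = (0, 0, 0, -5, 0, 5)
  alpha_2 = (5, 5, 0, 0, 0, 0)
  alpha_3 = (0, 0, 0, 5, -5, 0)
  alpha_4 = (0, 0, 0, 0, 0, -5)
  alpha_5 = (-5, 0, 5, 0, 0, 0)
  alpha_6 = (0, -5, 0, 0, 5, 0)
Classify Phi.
Compute the Cartan integers a_ij = 2(alpha_i, alpha_j)/(alpha_j, alpha_j); the resulting 6x6 Cartan matrix is
[[2, 0, -1, -2, 0, 0], [0, 2, 0, 0, -1, -1], [-1, 0, 2, 0, 0, -1], [-1, 0, 0, 2, 0, 0], [0, -1, 0, 0, 2, 0], [0, -1, -1, 0, 0, 2]].
The roots have two lengths (squared-length ratio 2:1); the short ones are alpha_{4}. The associated Dynkin diagram is a chain of 6 nodes with a double edge at one end; the terminal node there is the unique short simple root (B_6), so the type is B_6 (the algebra so(13)).

B_6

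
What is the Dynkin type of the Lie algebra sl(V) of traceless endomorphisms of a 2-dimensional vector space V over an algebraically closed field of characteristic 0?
This is sl(2), which has dimension 2^2 - 1 = 3 and rank 2 - 1 = 1 (a Cartan subalgebra is the diagonal traceless matrices). In the classification of classical Lie algebras, the special linear algebra sl(n+1) has type A_n; here n = 1, so the Dynkin diagram is a chain of 1 nodes with single edges (A_1). Hence the type is A_1.

A_1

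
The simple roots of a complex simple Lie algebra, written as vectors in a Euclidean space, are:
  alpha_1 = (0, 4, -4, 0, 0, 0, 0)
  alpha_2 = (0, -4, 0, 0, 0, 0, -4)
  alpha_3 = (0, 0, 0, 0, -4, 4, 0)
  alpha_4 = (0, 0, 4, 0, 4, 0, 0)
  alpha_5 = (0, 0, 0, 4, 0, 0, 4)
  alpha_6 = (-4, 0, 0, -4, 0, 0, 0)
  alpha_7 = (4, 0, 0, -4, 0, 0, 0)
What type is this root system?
type D_7

Compute the Cartan integers a_ij = 2(alpha_i, alpha_j)/(alpha_j, alpha_j); the resulting 7x7 Cartan matrix is
[[2, -1, 0, -1, 0, 0, 0], [-1, 2, 0, 0, -1, 0, 0], [0, 0, 2, -1, 0, 0, 0], [-1, 0, -1, 2, 0, 0, 0], [0, -1, 0, 0, 2, -1, -1], [0, 0, 0, 0, -1, 2, 0], [0, 0, 0, 0, -1, 0, 2]].
All simple roots have the same length, so the diagram is simply laced. The associated Dynkin diagram is a chain of 5 nodes with a fork of two nodes at one end (D_7), so the type is D_7 (the algebra so(14)).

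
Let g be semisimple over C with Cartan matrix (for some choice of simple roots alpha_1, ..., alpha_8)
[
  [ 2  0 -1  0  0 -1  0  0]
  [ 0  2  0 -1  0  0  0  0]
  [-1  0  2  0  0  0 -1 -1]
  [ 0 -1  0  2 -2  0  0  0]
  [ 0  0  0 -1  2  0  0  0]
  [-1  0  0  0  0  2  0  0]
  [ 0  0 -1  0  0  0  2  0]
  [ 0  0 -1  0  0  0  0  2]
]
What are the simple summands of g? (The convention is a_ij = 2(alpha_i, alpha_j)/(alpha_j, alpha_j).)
B_3 ⊕ D_5

The diagram associated to this matrix has two connected components: the simple roots {alpha_2, alpha_4, alpha_5} form a chain of 3 nodes with a double edge at one end; the terminal node there is the unique short simple root (B_3), and {alpha_1, alpha_3, alpha_6, alpha_7, alpha_8} form a chain of 3 nodes with a fork of two nodes at one end (D_5). A semisimple Lie algebra decomposes uniquely as the direct sum of simple ideals, one per connected component of its Dynkin diagram, so g ≅ B_3 ⊕ D_5 (dimension 21 + 45 = 66).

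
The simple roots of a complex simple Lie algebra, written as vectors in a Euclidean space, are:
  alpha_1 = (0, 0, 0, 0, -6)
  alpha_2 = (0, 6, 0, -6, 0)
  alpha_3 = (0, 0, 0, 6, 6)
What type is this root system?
Compute the Cartan integers a_ij = 2(alpha_i, alpha_j)/(alpha_j, alpha_j); the resulting 3x3 Cartan matrix is
[[2, 0, -1], [0, 2, -1], [-2, -1, 2]].
The roots have two lengths (squared-length ratio 2:1); the short ones are alpha_{1}. The associated Dynkin diagram is a chain of 3 nodes with a double edge at one end; the terminal node there is the unique short simple root (B_3), so the type is B_3 (the algebra so(7)).

B_3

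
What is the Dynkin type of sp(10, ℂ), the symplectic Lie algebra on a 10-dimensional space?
C_5 (sp(10))

This is sp(10), which has dimension 10(10+1)/2 = 55 and rank 10/2 = 5. In the classification of classical Lie algebras, the symplectic algebra sp(2n) has type C_n; here n = 5, so the Dynkin diagram is a chain of 5 nodes with a double edge at one end; the terminal node there is the unique long simple root (C_5). Hence the type is C_5.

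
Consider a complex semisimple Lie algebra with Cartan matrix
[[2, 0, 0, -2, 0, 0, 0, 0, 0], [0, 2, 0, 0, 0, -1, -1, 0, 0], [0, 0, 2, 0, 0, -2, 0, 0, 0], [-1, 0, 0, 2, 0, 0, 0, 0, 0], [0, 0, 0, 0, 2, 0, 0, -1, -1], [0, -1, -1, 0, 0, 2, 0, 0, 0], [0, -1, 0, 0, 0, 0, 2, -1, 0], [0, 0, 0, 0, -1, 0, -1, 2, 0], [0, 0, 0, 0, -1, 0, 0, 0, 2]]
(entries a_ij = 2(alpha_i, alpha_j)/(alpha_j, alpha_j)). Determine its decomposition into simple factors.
B2 + C7

The diagram associated to this matrix has two connected components: the simple roots {alpha_1, alpha_4} form a chain of 2 nodes with a double edge at one end; the terminal node there is the unique short simple root (B_2), and {alpha_2, alpha_3, alpha_5, alpha_6, alpha_7, alpha_8, alpha_9} form a chain of 7 nodes with a double edge at one end; the terminal node there is the unique long simple root (C_7). A semisimple Lie algebra decomposes uniquely as the direct sum of simple ideals, one per connected component of its Dynkin diagram, so g ≅ B_2 ⊕ C_7 (dimension 10 + 105 = 115).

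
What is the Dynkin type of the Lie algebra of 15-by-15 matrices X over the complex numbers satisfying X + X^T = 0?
This is so(15) with 15 odd, which has dimension 15(15-1)/2 = 105 and rank (15-1)/2 = 7. In the classification of classical Lie algebras, the orthogonal algebra so(2n+1) in an odd number of variables has type B_n; here n = 7, so the Dynkin diagram is a chain of 7 nodes with a double edge at one end; the terminal node there is the unique short simple root (B_7). Hence the type is B_7.

B7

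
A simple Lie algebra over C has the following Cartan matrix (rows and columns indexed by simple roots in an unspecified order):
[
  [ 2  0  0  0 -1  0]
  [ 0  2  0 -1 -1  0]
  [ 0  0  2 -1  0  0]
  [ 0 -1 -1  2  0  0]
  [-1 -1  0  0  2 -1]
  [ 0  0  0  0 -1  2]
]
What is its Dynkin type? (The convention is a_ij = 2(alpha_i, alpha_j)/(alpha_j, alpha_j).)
The matrix has rank 6 with 2's on the diagonal. Reading the off-diagonal entries as Dynkin edges (a single edge where a_ij = a_ji = -1; a double or triple edge where a_ij * a_ji = 2 or 3), the diagram is a chain of 4 nodes with a fork of two nodes at one end (D_6). One simple-root ordering that puts it in standard form is (alpha_3, alpha_4, alpha_2, alpha_5, alpha_1, alpha_6). So the algebra is type D_6, i.e. so(12).

D_6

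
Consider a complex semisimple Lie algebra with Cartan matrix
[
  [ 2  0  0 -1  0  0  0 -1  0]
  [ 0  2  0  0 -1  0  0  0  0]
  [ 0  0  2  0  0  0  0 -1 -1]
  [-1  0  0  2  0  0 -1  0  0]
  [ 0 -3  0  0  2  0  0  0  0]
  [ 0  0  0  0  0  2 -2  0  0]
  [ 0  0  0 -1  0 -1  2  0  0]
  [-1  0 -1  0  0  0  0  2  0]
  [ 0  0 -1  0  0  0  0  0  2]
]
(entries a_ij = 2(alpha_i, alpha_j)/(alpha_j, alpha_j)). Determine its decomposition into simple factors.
The diagram associated to this matrix has two connected components: the simple roots {alpha_1, alpha_3, alpha_4, alpha_6, alpha_7, alpha_8, alpha_9} form a chain of 7 nodes with a double edge at one end; the terminal node there is the unique long simple root (C_7), and {alpha_2, alpha_5} form two nodes joined by a triple edge (G_2). A semisimple Lie algebra decomposes uniquely as the direct sum of simple ideals, one per connected component of its Dynkin diagram, so g ≅ C_7 ⊕ G_2 (dimension 105 + 14 = 119).

C_7 ⊕ G_2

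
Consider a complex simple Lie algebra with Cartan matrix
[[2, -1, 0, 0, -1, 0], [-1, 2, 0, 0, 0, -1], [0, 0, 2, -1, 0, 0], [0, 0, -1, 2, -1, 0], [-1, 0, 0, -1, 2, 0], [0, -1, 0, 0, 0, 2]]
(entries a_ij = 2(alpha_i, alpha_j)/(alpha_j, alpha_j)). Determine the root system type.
The matrix has rank 6 with 2's on the diagonal. Reading the off-diagonal entries as Dynkin edges (a single edge where a_ij = a_ji = -1; a double or triple edge where a_ij * a_ji = 2 or 3), the diagram is a chain of 6 nodes with single edges (A_6). One simple-root ordering that puts it in standard form is (alpha_6, alpha_2, alpha_1, alpha_5, alpha_4, alpha_3). So the algebra is type A_6, i.e. sl(7).

A6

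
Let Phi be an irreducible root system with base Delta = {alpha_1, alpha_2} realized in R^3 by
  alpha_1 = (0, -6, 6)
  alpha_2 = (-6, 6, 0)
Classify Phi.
type A_2

Compute the Cartan integers a_ij = 2(alpha_i, alpha_j)/(alpha_j, alpha_j); the resulting 2x2 Cartan matrix is
[[2, -1], [-1, 2]].
All simple roots have the same length, so the diagram is simply laced. The associated Dynkin diagram is a chain of 2 nodes with single edges (A_2), so the type is A_2 (the algebra sl(3)).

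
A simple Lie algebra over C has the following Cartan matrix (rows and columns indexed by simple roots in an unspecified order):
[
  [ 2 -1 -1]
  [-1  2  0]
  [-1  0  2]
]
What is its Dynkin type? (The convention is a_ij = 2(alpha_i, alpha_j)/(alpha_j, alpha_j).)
The matrix has rank 3 with 2's on the diagonal. Reading the off-diagonal entries as Dynkin edges (a single edge where a_ij = a_ji = -1; a double or triple edge where a_ij * a_ji = 2 or 3), the diagram is a chain of 3 nodes with single edges (A_3). One simple-root ordering that puts it in standard form is (alpha_2, alpha_1, alpha_3). So the algebra is type A_3, i.e. sl(4).

A_3 (sl(4))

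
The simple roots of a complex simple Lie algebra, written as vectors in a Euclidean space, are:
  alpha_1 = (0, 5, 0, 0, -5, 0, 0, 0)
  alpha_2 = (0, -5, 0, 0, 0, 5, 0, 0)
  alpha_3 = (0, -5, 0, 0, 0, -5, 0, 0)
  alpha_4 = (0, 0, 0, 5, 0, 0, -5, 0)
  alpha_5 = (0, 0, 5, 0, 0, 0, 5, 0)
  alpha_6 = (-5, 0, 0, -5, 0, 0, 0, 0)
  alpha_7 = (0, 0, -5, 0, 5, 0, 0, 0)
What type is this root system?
Compute the Cartan integers a_ij = 2(alpha_i, alpha_j)/(alpha_j, alpha_j); the resulting 7x7 Cartan matrix is
[[2, -1, -1, 0, 0, 0, -1], [-1, 2, 0, 0, 0, 0, 0], [-1, 0, 2, 0, 0, 0, 0], [0, 0, 0, 2, -1, -1, 0], [0, 0, 0, -1, 2, 0, -1], [0, 0, 0, -1, 0, 2, 0], [-1, 0, 0, 0, -1, 0, 2]].
All simple roots have the same length, so the diagram is simply laced. The associated Dynkin diagram is a chain of 5 nodes with a fork of two nodes at one end (D_7), so the type is D_7 (the algebra so(14)).

type D_7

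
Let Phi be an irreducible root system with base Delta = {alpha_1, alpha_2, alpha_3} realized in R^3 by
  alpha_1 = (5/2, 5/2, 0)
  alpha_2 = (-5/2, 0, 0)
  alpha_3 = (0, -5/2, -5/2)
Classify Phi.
B_3 (so(7))

Compute the Cartan integers a_ij = 2(alpha_i, alpha_j)/(alpha_j, alpha_j); the resulting 3x3 Cartan matrix is
[[2, -2, -1], [-1, 2, 0], [-1, 0, 2]].
The roots have two lengths (squared-length ratio 2:1); the short ones are alpha_{2}. The associated Dynkin diagram is a chain of 3 nodes with a double edge at one end; the terminal node there is the unique short simple root (B_3), so the type is B_3 (the algebra so(7)).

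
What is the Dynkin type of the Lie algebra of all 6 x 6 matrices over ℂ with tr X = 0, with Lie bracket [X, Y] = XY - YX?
This is sl(6), which has dimension 6^2 - 1 = 35 and rank 6 - 1 = 5 (a Cartan subalgebra is the diagonal traceless matrices). In the classification of classical Lie algebras, the special linear algebra sl(n+1) has type A_n; here n = 5, so the Dynkin diagram is a chain of 5 nodes with single edges (A_5). Hence the type is A_5.

type A_5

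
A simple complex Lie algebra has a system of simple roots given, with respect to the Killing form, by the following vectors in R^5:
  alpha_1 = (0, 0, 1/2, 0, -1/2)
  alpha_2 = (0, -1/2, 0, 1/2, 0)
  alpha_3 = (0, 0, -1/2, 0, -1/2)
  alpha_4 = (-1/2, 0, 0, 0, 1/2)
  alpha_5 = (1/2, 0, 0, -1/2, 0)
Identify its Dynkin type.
D_5 (so(10))

Compute the Cartan integers a_ij = 2(alpha_i, alpha_j)/(alpha_j, alpha_j); the resulting 5x5 Cartan matrix is
[[2, 0, 0, -1, 0], [0, 2, 0, 0, -1], [0, 0, 2, -1, 0], [-1, 0, -1, 2, -1], [0, -1, 0, -1, 2]].
All simple roots have the same length, so the diagram is simply laced. The associated Dynkin diagram is a chain of 3 nodes with a fork of two nodes at one end (D_5), so the type is D_5 (the algebra so(10)).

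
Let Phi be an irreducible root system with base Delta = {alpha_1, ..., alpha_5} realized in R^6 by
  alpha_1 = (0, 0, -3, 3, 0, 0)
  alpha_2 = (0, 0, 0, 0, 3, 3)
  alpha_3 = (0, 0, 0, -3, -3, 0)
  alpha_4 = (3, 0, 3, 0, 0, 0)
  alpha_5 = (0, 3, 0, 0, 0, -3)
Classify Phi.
Compute the Cartan integers a_ij = 2(alpha_i, alpha_j)/(alpha_j, alpha_j); the resulting 5x5 Cartan matrix is
[[2, 0, -1, -1, 0], [0, 2, -1, 0, -1], [-1, -1, 2, 0, 0], [-1, 0, 0, 2, 0], [0, -1, 0, 0, 2]].
All simple roots have the same length, so the diagram is simply laced. The associated Dynkin diagram is a chain of 5 nodes with single edges (A_5), so the type is A_5 (the algebra sl(6)).

A_5 (sl(6))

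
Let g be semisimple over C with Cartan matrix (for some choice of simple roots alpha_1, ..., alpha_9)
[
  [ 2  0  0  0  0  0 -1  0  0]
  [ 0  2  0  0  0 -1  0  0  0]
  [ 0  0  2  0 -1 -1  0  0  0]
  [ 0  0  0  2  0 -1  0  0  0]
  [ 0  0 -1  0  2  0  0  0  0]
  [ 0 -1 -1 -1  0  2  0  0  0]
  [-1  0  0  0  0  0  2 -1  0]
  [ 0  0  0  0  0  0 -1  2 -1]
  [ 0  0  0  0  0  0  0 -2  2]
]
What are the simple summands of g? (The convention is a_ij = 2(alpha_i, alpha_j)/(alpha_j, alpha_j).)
The diagram associated to this matrix has two connected components: the simple roots {alpha_1, alpha_7, alpha_8, alpha_9} form a chain of 4 nodes with a double edge at one end; the terminal node there is the unique long simple root (C_4), and {alpha_2, alpha_3, alpha_4, alpha_5, alpha_6} form a chain of 3 nodes with a fork of two nodes at one end (D_5). A semisimple Lie algebra decomposes uniquely as the direct sum of simple ideals, one per connected component of its Dynkin diagram, so g ≅ C_4 ⊕ D_5 (dimension 36 + 45 = 81).

type C_4 + type D_5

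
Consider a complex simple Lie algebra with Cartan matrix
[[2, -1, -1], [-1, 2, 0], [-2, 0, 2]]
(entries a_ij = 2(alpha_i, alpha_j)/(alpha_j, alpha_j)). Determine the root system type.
C3

The matrix has rank 3 with 2's on the diagonal. Reading the off-diagonal entries as Dynkin edges (a single edge where a_ij = a_ji = -1; a double or triple edge where a_ij * a_ji = 2 or 3), the diagram is a chain of 3 nodes with a double edge at one end; the terminal node there is the unique long simple root (C_3). One simple-root ordering that puts it in standard form is (alpha_2, alpha_1, alpha_3). So the algebra is type C_3, i.e. sp(6).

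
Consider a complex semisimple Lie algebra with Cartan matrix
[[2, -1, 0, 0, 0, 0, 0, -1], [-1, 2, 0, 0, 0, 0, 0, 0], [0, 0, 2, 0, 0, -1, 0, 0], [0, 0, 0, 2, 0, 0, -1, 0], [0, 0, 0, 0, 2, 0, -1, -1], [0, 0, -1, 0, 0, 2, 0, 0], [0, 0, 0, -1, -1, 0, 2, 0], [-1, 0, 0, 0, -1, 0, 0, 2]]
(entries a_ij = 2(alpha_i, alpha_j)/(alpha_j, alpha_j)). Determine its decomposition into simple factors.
The diagram associated to this matrix has two connected components: the simple roots {alpha_3, alpha_6} form a chain of 2 nodes with single edges (A_2), and {alpha_1, alpha_2, alpha_4, alpha_5, alpha_7, alpha_8} form a chain of 6 nodes with single edges (A_6). A semisimple Lie algebra decomposes uniquely as the direct sum of simple ideals, one per connected component of its Dynkin diagram, so g ≅ A_2 ⊕ A_6 (dimension 8 + 48 = 56).

type A_2 ⊕ type A_6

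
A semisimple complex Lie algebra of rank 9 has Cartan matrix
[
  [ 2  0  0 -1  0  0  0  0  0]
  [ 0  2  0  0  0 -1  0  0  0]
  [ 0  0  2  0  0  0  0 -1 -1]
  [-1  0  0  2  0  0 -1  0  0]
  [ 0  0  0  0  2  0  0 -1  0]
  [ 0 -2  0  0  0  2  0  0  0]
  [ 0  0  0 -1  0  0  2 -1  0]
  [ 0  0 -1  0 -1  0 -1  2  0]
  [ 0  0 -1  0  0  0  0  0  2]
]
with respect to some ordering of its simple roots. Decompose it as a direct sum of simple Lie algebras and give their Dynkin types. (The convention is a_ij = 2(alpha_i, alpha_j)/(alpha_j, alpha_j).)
B2 + E7

The diagram associated to this matrix has two connected components: the simple roots {alpha_2, alpha_6} form a chain of 2 nodes with a double edge at one end; the terminal node there is the unique short simple root (B_2), and {alpha_1, alpha_3, alpha_4, alpha_5, alpha_7, alpha_8, alpha_9} form a chain of 6 nodes with one extra node attached to the third node from one end (E_7). A semisimple Lie algebra decomposes uniquely as the direct sum of simple ideals, one per connected component of its Dynkin diagram, so g ≅ B_2 ⊕ E_7 (dimension 10 + 133 = 143).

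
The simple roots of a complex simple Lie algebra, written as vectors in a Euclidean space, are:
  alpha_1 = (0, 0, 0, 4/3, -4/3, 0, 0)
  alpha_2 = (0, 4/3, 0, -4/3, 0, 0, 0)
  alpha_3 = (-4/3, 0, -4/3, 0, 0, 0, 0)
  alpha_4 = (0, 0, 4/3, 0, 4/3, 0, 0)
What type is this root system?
Compute the Cartan integers a_ij = 2(alpha_i, alpha_j)/(alpha_j, alpha_j); the resulting 4x4 Cartan matrix is
[[2, -1, 0, -1], [-1, 2, 0, 0], [0, 0, 2, -1], [-1, 0, -1, 2]].
All simple roots have the same length, so the diagram is simply laced. The associated Dynkin diagram is a chain of 4 nodes with single edges (A_4), so the type is A_4 (the algebra sl(5)).

A_4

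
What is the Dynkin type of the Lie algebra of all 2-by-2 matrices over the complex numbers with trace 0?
A_1 (sl(2))

This is sl(2), which has dimension 2^2 - 1 = 3 and rank 2 - 1 = 1 (a Cartan subalgebra is the diagonal traceless matrices). In the classification of classical Lie algebras, the special linear algebra sl(n+1) has type A_n; here n = 1, so the Dynkin diagram is a chain of 1 nodes with single edges (A_1). Hence the type is A_1.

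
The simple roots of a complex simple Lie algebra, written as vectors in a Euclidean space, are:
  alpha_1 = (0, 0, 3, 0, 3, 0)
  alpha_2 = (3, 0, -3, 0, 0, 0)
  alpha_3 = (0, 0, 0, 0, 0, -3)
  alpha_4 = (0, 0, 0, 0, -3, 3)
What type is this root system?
B4

Compute the Cartan integers a_ij = 2(alpha_i, alpha_j)/(alpha_j, alpha_j); the resulting 4x4 Cartan matrix is
[[2, -1, 0, -1], [-1, 2, 0, 0], [0, 0, 2, -1], [-1, 0, -2, 2]].
The roots have two lengths (squared-length ratio 2:1); the short ones are alpha_{3}. The associated Dynkin diagram is a chain of 4 nodes with a double edge at one end; the terminal node there is the unique short simple root (B_4), so the type is B_4 (the algebra so(9)).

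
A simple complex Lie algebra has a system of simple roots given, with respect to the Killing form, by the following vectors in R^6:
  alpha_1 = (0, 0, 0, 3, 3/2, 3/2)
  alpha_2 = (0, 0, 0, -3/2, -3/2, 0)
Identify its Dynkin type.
G_2

Compute the Cartan integers a_ij = 2(alpha_i, alpha_j)/(alpha_j, alpha_j); the resulting 2x2 Cartan matrix is
[[2, -3], [-1, 2]].
The roots have two lengths (squared-length ratio 3:1); the short ones are alpha_{2}. The associated Dynkin diagram is two nodes joined by a triple edge (G_2), so the type is G_2.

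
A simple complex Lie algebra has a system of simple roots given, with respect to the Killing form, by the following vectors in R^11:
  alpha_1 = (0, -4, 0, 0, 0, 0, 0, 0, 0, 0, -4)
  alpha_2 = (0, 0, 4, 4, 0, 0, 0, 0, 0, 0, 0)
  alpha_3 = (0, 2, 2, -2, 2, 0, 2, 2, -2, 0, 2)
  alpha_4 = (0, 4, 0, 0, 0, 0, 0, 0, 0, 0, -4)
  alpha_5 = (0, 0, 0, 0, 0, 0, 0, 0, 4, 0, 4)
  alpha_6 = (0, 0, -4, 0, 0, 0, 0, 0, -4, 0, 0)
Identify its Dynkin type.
E6

Compute the Cartan integers a_ij = 2(alpha_i, alpha_j)/(alpha_j, alpha_j); the resulting 6x6 Cartan matrix is
[[2, 0, -1, 0, -1, 0], [0, 2, 0, 0, 0, -1], [-1, 0, 2, 0, 0, 0], [0, 0, 0, 2, -1, 0], [-1, 0, 0, -1, 2, -1], [0, -1, 0, 0, -1, 2]].
All simple roots have the same length, so the diagram is simply laced. The associated Dynkin diagram is a chain of 5 nodes with one extra node attached to the third node from one end (E_6), so the type is E_6.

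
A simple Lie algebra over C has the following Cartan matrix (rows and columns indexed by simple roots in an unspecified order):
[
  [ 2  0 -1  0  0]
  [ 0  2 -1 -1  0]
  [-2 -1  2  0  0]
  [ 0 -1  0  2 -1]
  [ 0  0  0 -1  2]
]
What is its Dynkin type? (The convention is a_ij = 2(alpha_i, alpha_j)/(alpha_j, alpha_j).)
type B_5

The matrix has rank 5 with 2's on the diagonal. Reading the off-diagonal entries as Dynkin edges (a single edge where a_ij = a_ji = -1; a double or triple edge where a_ij * a_ji = 2 or 3), the diagram is a chain of 5 nodes with a double edge at one end; the terminal node there is the unique short simple root (B_5). One simple-root ordering that puts it in standard form is (alpha_5, alpha_4, alpha_2, alpha_3, alpha_1). So the algebra is type B_5, i.e. so(11).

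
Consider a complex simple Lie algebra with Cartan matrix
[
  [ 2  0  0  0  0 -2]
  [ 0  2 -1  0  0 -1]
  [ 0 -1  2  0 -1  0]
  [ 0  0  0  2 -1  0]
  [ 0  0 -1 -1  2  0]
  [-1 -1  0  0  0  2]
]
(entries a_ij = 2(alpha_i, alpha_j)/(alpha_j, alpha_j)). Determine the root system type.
The matrix has rank 6 with 2's on the diagonal. Reading the off-diagonal entries as Dynkin edges (a single edge where a_ij = a_ji = -1; a double or triple edge where a_ij * a_ji = 2 or 3), the diagram is a chain of 6 nodes with a double edge at one end; the terminal node there is the unique long simple root (C_6). One simple-root ordering that puts it in standard form is (alpha_4, alpha_5, alpha_3, alpha_2, alpha_6, alpha_1). So the algebra is type C_6, i.e. sp(12).

type C_6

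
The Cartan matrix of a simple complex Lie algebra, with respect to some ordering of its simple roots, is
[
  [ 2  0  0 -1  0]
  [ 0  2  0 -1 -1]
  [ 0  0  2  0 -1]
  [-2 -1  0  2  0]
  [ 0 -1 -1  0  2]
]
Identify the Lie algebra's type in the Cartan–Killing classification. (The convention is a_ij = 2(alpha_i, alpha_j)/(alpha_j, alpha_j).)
type B_5

The matrix has rank 5 with 2's on the diagonal. Reading the off-diagonal entries as Dynkin edges (a single edge where a_ij = a_ji = -1; a double or triple edge where a_ij * a_ji = 2 or 3), the diagram is a chain of 5 nodes with a double edge at one end; the terminal node there is the unique short simple root (B_5). One simple-root ordering that puts it in standard form is (alpha_3, alpha_5, alpha_2, alpha_4, alpha_1). So the algebra is type B_5, i.e. so(11).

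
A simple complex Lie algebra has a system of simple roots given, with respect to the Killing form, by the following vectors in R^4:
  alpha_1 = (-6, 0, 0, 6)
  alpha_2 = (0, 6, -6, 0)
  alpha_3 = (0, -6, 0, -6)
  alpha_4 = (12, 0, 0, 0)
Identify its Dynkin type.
Compute the Cartan integers a_ij = 2(alpha_i, alpha_j)/(alpha_j, alpha_j); the resulting 4x4 Cartan matrix is
[[2, 0, -1, -1], [0, 2, -1, 0], [-1, -1, 2, 0], [-2, 0, 0, 2]].
The roots have two lengths (squared-length ratio 2:1); the short ones are alpha_{1,2,3}. The associated Dynkin diagram is a chain of 4 nodes with a double edge at one end; the terminal node there is the unique long simple root (C_4), so the type is C_4 (the algebra sp(8)).

C_4 (sp(8))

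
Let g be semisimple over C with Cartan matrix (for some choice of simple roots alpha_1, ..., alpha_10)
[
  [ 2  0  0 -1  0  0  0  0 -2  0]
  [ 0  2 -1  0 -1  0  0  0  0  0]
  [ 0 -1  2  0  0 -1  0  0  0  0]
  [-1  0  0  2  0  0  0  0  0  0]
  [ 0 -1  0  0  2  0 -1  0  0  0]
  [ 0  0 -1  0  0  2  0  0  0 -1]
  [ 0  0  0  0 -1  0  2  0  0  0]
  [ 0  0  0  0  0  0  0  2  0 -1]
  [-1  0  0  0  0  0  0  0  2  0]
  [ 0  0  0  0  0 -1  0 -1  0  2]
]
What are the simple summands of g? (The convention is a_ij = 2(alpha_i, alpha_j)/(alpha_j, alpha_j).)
The diagram associated to this matrix has two connected components: the simple roots {alpha_2, alpha_3, alpha_5, alpha_6, alpha_7, alpha_8, alpha_10} form a chain of 7 nodes with single edges (A_7), and {alpha_1, alpha_4, alpha_9} form a chain of 3 nodes with a double edge at one end; the terminal node there is the unique short simple root (B_3). A semisimple Lie algebra decomposes uniquely as the direct sum of simple ideals, one per connected component of its Dynkin diagram, so g ≅ A_7 ⊕ B_3 (dimension 63 + 21 = 84).

A_7 (sl(8)) ⊕ B_3 (so(7))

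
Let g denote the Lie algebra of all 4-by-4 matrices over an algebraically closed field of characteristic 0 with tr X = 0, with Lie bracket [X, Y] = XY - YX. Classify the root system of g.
type A_3

This is sl(4), which has dimension 4^2 - 1 = 15 and rank 4 - 1 = 3 (a Cartan subalgebra is the diagonal traceless matrices). In the classification of classical Lie algebras, the special linear algebra sl(n+1) has type A_n; here n = 3, so the Dynkin diagram is a chain of 3 nodes with single edges (A_3). Hence the type is A_3.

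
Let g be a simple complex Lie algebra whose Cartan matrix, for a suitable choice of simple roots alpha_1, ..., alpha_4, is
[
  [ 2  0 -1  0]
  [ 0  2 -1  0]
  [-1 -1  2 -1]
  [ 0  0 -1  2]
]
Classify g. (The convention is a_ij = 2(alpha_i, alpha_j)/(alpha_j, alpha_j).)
D_4 (so(8))

The matrix has rank 4 with 2's on the diagonal. Reading the off-diagonal entries as Dynkin edges (a single edge where a_ij = a_ji = -1; a double or triple edge where a_ij * a_ji = 2 or 3), the diagram is a chain of 2 nodes with a fork of two nodes at one end (D_4). One simple-root ordering that puts it in standard form is (alpha_4, alpha_3, alpha_1, alpha_2). So the algebra is type D_4, i.e. so(8).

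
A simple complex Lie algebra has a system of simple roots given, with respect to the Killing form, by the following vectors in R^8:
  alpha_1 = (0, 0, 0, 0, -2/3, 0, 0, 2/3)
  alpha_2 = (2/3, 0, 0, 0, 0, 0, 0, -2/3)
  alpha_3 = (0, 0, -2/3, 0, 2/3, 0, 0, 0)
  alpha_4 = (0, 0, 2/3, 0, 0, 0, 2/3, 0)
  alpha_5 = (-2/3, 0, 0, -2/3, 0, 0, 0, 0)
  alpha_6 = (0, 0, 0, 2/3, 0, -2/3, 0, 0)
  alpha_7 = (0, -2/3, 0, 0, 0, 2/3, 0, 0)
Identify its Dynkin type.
A7

Compute the Cartan integers a_ij = 2(alpha_i, alpha_j)/(alpha_j, alpha_j); the resulting 7x7 Cartan matrix is
[[2, -1, -1, 0, 0, 0, 0], [-1, 2, 0, 0, -1, 0, 0], [-1, 0, 2, -1, 0, 0, 0], [0, 0, -1, 2, 0, 0, 0], [0, -1, 0, 0, 2, -1, 0], [0, 0, 0, 0, -1, 2, -1], [0, 0, 0, 0, 0, -1, 2]].
All simple roots have the same length, so the diagram is simply laced. The associated Dynkin diagram is a chain of 7 nodes with single edges (A_7), so the type is A_7 (the algebra sl(8)).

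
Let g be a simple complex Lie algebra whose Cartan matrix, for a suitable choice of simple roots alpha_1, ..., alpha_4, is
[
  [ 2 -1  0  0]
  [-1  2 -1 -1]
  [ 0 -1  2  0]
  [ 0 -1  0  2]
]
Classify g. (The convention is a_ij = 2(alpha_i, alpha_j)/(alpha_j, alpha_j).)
The matrix has rank 4 with 2's on the diagonal. Reading the off-diagonal entries as Dynkin edges (a single edge where a_ij = a_ji = -1; a double or triple edge where a_ij * a_ji = 2 or 3), the diagram is a chain of 2 nodes with a fork of two nodes at one end (D_4). One simple-root ordering that puts it in standard form is (alpha_4, alpha_2, alpha_3, alpha_1). So the algebra is type D_4, i.e. so(8).

D_4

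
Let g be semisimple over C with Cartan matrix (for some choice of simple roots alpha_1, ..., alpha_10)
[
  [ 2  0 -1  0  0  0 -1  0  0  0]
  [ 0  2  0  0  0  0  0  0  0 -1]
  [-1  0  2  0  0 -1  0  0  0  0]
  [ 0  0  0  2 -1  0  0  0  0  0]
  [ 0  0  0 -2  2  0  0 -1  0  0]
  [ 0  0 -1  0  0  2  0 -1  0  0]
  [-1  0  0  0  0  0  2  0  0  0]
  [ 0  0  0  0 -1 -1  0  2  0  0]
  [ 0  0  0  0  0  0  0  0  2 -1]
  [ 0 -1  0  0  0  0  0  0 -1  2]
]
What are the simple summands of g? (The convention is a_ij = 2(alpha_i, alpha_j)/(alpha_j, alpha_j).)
The diagram associated to this matrix has two connected components: the simple roots {alpha_2, alpha_9, alpha_10} form a chain of 3 nodes with single edges (A_3), and {alpha_1, alpha_3, alpha_4, alpha_5, alpha_6, alpha_7, alpha_8} form a chain of 7 nodes with a double edge at one end; the terminal node there is the unique short simple root (B_7). A semisimple Lie algebra decomposes uniquely as the direct sum of simple ideals, one per connected component of its Dynkin diagram, so g ≅ A_3 ⊕ B_7 (dimension 15 + 105 = 120).

type A_3 + type B_7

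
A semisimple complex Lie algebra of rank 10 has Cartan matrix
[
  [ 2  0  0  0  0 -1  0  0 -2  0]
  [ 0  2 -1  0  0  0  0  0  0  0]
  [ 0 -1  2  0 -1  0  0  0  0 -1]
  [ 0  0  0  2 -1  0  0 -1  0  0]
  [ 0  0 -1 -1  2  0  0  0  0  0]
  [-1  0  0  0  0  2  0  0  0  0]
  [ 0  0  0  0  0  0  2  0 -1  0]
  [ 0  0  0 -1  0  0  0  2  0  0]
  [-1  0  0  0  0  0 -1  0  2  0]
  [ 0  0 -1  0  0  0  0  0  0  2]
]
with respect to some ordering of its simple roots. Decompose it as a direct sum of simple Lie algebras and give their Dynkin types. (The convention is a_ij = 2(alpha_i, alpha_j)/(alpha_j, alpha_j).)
The diagram associated to this matrix has two connected components: the simple roots {alpha_2, alpha_3, alpha_4, alpha_5, alpha_8, alpha_10} form a chain of 4 nodes with a fork of two nodes at one end (D_6), and {alpha_1, alpha_6, alpha_7, alpha_9} form a chain of 4 nodes with a double edge between the middle two (F_4). A semisimple Lie algebra decomposes uniquely as the direct sum of simple ideals, one per connected component of its Dynkin diagram, so g ≅ D_6 ⊕ F_4 (dimension 66 + 52 = 118).

D_6 + F_4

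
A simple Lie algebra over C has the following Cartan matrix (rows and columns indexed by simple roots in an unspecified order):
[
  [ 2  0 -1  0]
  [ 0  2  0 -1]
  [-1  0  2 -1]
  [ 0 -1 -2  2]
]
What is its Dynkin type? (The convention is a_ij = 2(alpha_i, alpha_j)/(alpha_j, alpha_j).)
F_4

The matrix has rank 4 with 2's on the diagonal. Reading the off-diagonal entries as Dynkin edges (a single edge where a_ij = a_ji = -1; a double or triple edge where a_ij * a_ji = 2 or 3), the diagram is a chain of 4 nodes with a double edge between the middle two (F_4). One simple-root ordering that puts it in standard form is (alpha_2, alpha_4, alpha_3, alpha_1). So the algebra is type F_4.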